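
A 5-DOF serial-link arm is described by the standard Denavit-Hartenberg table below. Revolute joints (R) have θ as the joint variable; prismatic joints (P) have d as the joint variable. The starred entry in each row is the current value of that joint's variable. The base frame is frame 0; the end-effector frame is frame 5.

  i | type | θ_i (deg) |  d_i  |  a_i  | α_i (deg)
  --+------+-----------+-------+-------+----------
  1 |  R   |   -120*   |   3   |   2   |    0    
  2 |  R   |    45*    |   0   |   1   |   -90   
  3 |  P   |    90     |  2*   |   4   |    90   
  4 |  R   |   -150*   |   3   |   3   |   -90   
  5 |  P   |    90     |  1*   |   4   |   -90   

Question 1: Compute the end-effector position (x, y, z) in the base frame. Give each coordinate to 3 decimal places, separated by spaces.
-1.354 -1.827 1.098

after link 1: o_1 = (-1.0000, -1.7321, 3.0000)
after link 2: o_2 = (-0.7412, -2.6980, 3.0000)
after link 3: o_3 = (1.1907, -2.1803, -1.0000)
after link 4: o_4 = (0.5182, -5.4663, 1.5981)
after link 5: o_5 = (-1.3536, -1.8268, 1.0981)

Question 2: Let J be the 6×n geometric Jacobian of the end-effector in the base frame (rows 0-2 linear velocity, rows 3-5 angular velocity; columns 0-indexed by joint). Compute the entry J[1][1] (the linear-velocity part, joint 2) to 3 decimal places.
-0.354

axis z_1 = (0.0000,0.0000,1.0000); lever o_n−o_1 = (-0.3536,-0.0947,-1.9019)
cross product → J_v[:, 1] = (0.0947,-0.3536,0.0000)
J_ω[:, 1] = z_1
entry J[1][1] = -0.3536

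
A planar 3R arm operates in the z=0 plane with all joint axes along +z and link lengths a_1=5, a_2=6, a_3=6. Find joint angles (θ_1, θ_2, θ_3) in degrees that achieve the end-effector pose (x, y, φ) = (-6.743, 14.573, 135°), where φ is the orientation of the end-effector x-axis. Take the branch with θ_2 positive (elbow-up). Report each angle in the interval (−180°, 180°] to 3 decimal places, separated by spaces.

87.218 29.987 17.795

wrist centre = target − a_3·(cos φ, sin φ) = (-2.5004, 10.3304)
cos θ_2 = (112.9681−5²−6²)/(2·5·6) = 0.8661; θ_2 = 29.9874° (elbow-up)
β = atan2(10.3304,-2.5004) = 103.6062°; ψ = atan2(2.9989,10.1968) = 16.3885°
θ_1 = β − ψ = 87.2177°
θ_3 = φ − θ_1 − θ_2 = 17.7949° (wrapped to (-180°,180°])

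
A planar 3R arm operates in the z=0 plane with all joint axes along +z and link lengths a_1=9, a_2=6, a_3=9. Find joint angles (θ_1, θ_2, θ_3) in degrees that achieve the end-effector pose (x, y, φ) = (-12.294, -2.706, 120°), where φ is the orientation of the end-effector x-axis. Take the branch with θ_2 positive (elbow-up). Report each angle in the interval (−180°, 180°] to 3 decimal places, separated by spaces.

-149.998 59.999 -150.001

wrist centre = target − a_3·(cos φ, sin φ) = (-7.7940, -10.5002)
cos θ_2 = (171.0012−9²−6²)/(2·9·6) = 0.5000; θ_2 = 59.9992° (elbow-up)
β = atan2(-10.5002,-7.7940) = -126.5854°; ψ = atan2(5.1961,12.0001) = 23.4129°
θ_1 = β − ψ = -149.9983°
θ_3 = φ − θ_1 − θ_2 = -150.0009° (wrapped to (-180°,180°])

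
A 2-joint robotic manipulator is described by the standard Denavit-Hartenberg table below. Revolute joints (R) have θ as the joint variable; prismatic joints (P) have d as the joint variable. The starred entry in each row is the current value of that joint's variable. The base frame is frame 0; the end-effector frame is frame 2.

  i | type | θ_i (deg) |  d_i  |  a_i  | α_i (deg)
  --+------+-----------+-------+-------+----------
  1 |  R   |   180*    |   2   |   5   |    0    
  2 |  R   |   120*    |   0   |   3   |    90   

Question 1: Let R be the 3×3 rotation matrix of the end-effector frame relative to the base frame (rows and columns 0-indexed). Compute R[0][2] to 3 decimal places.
End-effector z-axis (col 2 of R) = (-0.8660,-0.5000,0.0000)
R[0][2] = -0.8660

-0.866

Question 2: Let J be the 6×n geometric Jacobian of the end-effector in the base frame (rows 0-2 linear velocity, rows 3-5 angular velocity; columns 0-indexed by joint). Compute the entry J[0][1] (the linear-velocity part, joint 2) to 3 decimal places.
axis z_1 = (0.0000,0.0000,1.0000); lever o_n−o_1 = (1.5000,-2.5981,0.0000)
cross product → J_v[:, 1] = (2.5981,1.5000,-0.0000)
J_ω[:, 1] = z_1
entry J[0][1] = 2.5981

2.598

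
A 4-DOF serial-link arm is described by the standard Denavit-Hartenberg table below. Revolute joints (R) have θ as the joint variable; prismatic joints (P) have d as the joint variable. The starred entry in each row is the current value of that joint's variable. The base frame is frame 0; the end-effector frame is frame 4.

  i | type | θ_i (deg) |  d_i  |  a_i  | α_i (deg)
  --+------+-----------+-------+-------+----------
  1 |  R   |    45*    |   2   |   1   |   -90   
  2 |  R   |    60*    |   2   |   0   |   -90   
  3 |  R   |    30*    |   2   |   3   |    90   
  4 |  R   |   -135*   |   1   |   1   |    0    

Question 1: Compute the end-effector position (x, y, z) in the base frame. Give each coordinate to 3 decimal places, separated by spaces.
after link 1: o_1 = (0.7071, 0.7071, 2.0000)
after link 2: o_2 = (-0.7071, 2.1213, 2.0000)
after link 3: o_3 = (0.0474, 0.7545, -1.2500)
after link 4: o_4 = (-0.4217, 2.0101, -0.7991)

-0.422 2.010 -0.799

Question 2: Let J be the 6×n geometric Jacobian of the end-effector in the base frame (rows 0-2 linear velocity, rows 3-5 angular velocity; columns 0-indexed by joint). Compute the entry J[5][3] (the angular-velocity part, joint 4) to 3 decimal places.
axis z_3 = (-0.4356,0.7891,-0.4330); lever o_n−o_3 = (-0.4691,1.2557,0.4509)
cross product → J_v[:, 3] = (0.8995,0.3995,-0.1768)
J_ω[:, 3] = z_3
entry J[5][3] = -0.4330

-0.433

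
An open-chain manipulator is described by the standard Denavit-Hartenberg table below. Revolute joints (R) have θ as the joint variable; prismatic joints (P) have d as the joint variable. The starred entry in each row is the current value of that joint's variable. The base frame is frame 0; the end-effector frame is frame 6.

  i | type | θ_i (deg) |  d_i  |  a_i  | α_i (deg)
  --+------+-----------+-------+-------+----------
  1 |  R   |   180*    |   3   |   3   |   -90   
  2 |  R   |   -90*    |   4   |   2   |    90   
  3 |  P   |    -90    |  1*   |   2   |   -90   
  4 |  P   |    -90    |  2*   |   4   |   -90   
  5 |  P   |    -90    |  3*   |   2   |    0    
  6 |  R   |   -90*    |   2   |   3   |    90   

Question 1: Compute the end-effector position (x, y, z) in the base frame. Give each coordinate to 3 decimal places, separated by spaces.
after link 1: o_1 = (-3.0000, 0.0000, 3.0000)
after link 2: o_2 = (-3.0000, -4.0000, 5.0000)
after link 3: o_3 = (-2.0000, -2.0000, 5.0000)
after link 4: o_4 = (2.0000, -2.0000, 7.0000)
after link 5: o_5 = (2.0000, 1.0000, 9.0000)
after link 6: o_6 = (-1.0000, 3.0000, 9.0000)

-1.000 3.000 9.000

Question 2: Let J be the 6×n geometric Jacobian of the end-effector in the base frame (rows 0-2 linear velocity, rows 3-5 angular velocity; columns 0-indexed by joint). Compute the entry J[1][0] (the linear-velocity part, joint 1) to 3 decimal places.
axis z_0 = ẑ; lever o_n−o_0 = (-1.0000,3.0000,9.0000)
cross product → J_v[:, 0] = (-3.0000,-1.0000,0.0000)
J_ω[:, 0] = z_0
entry J[1][0] = -1.0000

-1.000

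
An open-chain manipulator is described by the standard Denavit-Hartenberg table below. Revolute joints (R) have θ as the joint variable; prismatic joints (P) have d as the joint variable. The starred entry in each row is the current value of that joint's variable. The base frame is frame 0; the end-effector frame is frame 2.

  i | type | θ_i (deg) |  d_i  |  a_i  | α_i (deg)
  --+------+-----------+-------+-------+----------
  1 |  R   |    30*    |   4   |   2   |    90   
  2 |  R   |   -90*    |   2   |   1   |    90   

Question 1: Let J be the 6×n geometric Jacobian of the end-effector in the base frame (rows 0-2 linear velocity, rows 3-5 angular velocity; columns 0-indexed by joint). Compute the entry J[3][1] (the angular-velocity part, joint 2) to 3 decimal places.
axis z_1 = (0.5000,-0.8660,0.0000); lever o_n−o_1 = (1.0000,-1.7321,-1.0000)
cross product → J_v[:, 1] = (0.8660,0.5000,-0.0000)
J_ω[:, 1] = z_1
entry J[3][1] = 0.5000

0.500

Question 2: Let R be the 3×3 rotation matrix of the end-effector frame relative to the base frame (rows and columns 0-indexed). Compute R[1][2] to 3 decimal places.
End-effector z-axis (col 2 of R) = (-0.8660,-0.5000,-0.0000)
R[1][2] = -0.5000

-0.500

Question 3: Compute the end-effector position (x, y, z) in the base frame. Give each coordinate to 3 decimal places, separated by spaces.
after link 1: o_1 = (1.7321, 1.0000, 4.0000)
after link 2: o_2 = (2.7321, -0.7321, 3.0000)

2.732 -0.732 3.000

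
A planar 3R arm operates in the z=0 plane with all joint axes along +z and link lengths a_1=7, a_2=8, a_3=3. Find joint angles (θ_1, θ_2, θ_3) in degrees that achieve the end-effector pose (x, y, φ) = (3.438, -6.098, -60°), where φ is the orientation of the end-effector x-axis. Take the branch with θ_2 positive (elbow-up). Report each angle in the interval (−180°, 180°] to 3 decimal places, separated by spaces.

wrist centre = target − a_3·(cos φ, sin φ) = (1.9380, -3.4999)
cos θ_2 = (16.0053−7²−8²)/(2·7·8) = -0.8660; θ_2 = 149.9998° (elbow-up)
β = atan2(-3.4999,1.9380) = -61.0255°; ψ = atan2(4.0000,0.0718) = 88.9715°
θ_1 = β − ψ = -149.9971°
θ_3 = φ − θ_1 − θ_2 = -60.0028° (wrapped to (-180°,180°])

-149.997 150.000 -60.003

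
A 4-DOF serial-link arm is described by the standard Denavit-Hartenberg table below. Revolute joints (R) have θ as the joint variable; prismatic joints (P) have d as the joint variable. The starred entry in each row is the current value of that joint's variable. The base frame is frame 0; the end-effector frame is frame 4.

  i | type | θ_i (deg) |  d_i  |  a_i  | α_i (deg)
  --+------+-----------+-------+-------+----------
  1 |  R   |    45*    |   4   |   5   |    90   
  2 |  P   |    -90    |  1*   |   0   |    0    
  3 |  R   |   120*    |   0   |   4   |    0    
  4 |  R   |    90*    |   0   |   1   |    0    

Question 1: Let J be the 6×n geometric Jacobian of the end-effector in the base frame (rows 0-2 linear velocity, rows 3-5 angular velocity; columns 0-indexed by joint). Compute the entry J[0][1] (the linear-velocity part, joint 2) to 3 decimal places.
prismatic axis z_1 = (0.7071,-0.7071,0.0000)
J_v[:, 1] = z_1; J_ω[:, 1] = (0,0,0)
entry J[0][1] = 0.7071

0.707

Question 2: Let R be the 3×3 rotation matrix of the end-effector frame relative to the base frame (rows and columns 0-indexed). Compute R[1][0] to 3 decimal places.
End-effector x-axis (col 0 of R) = (-0.3536,-0.3536,0.8660)
R[1][0] = -0.3536

-0.354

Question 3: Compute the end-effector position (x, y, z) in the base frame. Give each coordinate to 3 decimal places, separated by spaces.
6.339 4.924 6.866

after link 1: o_1 = (3.5355, 3.5355, 4.0000)
after link 2: o_2 = (4.2426, 2.8284, 4.0000)
after link 3: o_3 = (6.6921, 5.2779, 6.0000)
after link 4: o_4 = (6.3386, 4.9244, 6.8660)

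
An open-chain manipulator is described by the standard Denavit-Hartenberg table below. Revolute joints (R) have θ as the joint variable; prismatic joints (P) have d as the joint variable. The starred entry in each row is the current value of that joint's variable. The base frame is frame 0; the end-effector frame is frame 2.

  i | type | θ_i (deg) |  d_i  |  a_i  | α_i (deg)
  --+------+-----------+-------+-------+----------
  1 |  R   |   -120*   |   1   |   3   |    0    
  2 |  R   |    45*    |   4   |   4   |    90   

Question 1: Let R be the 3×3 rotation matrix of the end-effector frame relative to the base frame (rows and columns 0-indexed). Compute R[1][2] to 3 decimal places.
-0.259

End-effector z-axis (col 2 of R) = (-0.9659,-0.2588,0.0000)
R[1][2] = -0.2588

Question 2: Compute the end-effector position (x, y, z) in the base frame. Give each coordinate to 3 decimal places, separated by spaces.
after link 1: o_1 = (-1.5000, -2.5981, 1.0000)
after link 2: o_2 = (-0.4647, -6.4618, 5.0000)

-0.465 -6.462 5.000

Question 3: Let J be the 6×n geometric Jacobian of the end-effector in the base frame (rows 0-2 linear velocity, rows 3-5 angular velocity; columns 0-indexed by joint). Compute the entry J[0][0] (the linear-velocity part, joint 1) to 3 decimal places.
6.462

axis z_0 = ẑ; lever o_n−o_0 = (-0.4647,-6.4618,5.0000)
cross product → J_v[:, 0] = (6.4618,-0.4647,0.0000)
J_ω[:, 0] = z_0
entry J[0][0] = 6.4618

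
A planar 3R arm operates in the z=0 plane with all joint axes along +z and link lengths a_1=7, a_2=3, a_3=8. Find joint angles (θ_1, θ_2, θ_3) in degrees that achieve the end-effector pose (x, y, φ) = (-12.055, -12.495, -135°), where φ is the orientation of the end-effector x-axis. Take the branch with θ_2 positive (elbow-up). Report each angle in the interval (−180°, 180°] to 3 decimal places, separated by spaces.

-146.190 45.004 -33.814

wrist centre = target − a_3·(cos φ, sin φ) = (-6.3981, -6.8381)
cos θ_2 = (87.6965−7²−3²)/(2·7·3) = 0.7071; θ_2 = 45.0038° (elbow-up)
β = atan2(-6.8381,-6.3981) = -133.0961°; ψ = atan2(2.1215,9.1212) = 13.0934°
θ_1 = β − ψ = -146.1895°
θ_3 = φ − θ_1 − θ_2 = -33.8143° (wrapped to (-180°,180°])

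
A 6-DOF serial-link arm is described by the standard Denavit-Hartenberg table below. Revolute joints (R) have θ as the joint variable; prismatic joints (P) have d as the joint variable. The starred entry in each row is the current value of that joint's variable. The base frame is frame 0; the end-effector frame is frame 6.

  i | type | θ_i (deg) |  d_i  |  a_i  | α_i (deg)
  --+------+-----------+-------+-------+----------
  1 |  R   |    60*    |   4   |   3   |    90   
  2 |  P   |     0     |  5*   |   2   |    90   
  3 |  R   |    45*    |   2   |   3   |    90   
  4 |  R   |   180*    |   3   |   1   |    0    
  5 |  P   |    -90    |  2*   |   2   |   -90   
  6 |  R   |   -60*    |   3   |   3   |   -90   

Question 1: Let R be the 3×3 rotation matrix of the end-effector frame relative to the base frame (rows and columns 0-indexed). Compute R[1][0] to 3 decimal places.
0.837

End-effector x-axis (col 0 of R) = (-0.2241,0.8365,-0.5000)
R[1][0] = 0.8365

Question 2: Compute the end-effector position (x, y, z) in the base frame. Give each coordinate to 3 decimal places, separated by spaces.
3.898 8.910 -1.500

after link 1: o_1 = (1.5000, 2.5981, 4.0000)
after link 2: o_2 = (6.8301, 1.8301, 4.0000)
after link 3: o_3 = (9.7279, 2.6066, 2.0000)
after link 4: o_4 = (7.9855, 5.2455, 2.0000)
after link 5: o_5 = (7.4679, 7.1774, -0.0000)
after link 6: o_6 = (3.8977, 8.9105, -1.5000)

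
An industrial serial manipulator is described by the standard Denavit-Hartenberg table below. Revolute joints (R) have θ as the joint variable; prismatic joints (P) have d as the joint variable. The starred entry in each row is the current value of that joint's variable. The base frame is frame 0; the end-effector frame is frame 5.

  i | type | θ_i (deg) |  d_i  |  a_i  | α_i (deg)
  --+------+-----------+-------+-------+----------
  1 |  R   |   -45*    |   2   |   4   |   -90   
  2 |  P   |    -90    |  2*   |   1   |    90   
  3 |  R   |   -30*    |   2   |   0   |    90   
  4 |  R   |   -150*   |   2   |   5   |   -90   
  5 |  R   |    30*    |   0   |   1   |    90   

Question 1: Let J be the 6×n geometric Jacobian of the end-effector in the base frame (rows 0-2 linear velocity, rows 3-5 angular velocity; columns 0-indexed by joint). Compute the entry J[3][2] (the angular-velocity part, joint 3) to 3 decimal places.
-0.707

axis z_2 = (-0.7071,0.7071,0.0000); lever o_n−o_2 = (1.5373,0.2178,-5.1495)
cross product → J_v[:, 2] = (-3.6413,-3.6413,-1.2410)
J_ω[:, 2] = z_2
entry J[3][2] = -0.7071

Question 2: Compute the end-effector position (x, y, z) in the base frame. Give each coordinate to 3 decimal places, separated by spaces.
after link 1: o_1 = (2.8284, -2.8284, 2.0000)
after link 2: o_2 = (4.2426, -1.4142, 3.0000)
after link 3: o_3 = (2.8284, 0.0000, 3.0000)
after link 4: o_4 = (4.9024, -1.4616, -1.7500)
after link 5: o_5 = (5.7799, -1.1964, -2.1495)

5.780 -1.196 -2.150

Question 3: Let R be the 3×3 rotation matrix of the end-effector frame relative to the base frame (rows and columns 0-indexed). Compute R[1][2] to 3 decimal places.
-0.554

End-effector z-axis (col 2 of R) = (-0.2005,-0.5540,-0.8080)
R[1][2] = -0.5540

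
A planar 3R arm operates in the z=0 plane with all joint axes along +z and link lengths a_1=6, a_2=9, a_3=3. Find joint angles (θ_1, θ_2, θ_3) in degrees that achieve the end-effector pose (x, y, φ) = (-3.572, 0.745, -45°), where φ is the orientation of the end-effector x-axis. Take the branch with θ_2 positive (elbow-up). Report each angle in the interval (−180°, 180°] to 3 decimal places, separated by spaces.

60.001 135.002 119.996

wrist centre = target − a_3·(cos φ, sin φ) = (-5.6933, 2.8663)
cos θ_2 = (40.6297−6²−9²)/(2·6·9) = -0.7071; θ_2 = 135.0021° (elbow-up)
β = atan2(2.8663,-5.6933) = 153.2769°; ψ = atan2(6.3637,-0.3642) = 93.2754°
θ_1 = β − ψ = 60.0015°
θ_3 = φ − θ_1 − θ_2 = 119.9965° (wrapped to (-180°,180°])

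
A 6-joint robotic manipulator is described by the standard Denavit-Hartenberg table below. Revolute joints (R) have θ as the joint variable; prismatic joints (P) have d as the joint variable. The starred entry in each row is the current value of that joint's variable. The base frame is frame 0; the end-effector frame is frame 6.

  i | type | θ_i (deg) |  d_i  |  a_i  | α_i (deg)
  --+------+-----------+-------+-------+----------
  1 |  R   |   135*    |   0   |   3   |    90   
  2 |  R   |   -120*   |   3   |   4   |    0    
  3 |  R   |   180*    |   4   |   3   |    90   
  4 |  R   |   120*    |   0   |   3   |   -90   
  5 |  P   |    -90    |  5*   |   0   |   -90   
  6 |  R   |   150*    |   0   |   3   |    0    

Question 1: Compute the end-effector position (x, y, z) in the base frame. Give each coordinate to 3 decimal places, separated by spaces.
6.975 4.124 -3.491

after link 1: o_1 = (-2.1213, 2.1213, 0.0000)
after link 2: o_2 = (1.4142, 2.8284, -3.4641)
after link 3: o_3 = (3.1820, 6.7175, -0.8660)
after link 4: o_4 = (5.5494, 8.0243, -2.1651)
after link 5: o_5 = (5.3126, 4.7256, -5.9151)
after link 6: o_6 = (6.9746, 4.1242, -3.4910)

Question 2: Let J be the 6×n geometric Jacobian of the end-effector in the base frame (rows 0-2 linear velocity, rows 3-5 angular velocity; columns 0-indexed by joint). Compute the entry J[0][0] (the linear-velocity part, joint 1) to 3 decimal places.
axis z_0 = ẑ; lever o_n−o_0 = (6.9746,4.1242,-3.4910)
cross product → J_v[:, 0] = (-4.1242,6.9746,0.0000)
J_ω[:, 0] = z_0
entry J[0][0] = -4.1242

-4.124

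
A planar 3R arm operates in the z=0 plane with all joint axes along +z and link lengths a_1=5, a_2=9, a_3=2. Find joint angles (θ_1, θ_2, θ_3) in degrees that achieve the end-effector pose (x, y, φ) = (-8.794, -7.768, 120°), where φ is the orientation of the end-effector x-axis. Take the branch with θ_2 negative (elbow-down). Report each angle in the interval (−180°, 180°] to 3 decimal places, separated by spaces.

wrist centre = target − a_3·(cos φ, sin φ) = (-7.7940, -9.5001)
cos θ_2 = (150.9974−5²−9²)/(2·5·9) = 0.5000; θ_2 = -60.0019° (elbow-down)
β = atan2(-9.5001,-7.7940) = -129.3660°; ψ = atan2(-7.7944,9.4997) = -39.3683°
θ_1 = β − ψ = -89.9977°
θ_3 = φ − θ_1 − θ_2 = -90.0004° (wrapped to (-180°,180°])

-89.998 -60.002 -90.000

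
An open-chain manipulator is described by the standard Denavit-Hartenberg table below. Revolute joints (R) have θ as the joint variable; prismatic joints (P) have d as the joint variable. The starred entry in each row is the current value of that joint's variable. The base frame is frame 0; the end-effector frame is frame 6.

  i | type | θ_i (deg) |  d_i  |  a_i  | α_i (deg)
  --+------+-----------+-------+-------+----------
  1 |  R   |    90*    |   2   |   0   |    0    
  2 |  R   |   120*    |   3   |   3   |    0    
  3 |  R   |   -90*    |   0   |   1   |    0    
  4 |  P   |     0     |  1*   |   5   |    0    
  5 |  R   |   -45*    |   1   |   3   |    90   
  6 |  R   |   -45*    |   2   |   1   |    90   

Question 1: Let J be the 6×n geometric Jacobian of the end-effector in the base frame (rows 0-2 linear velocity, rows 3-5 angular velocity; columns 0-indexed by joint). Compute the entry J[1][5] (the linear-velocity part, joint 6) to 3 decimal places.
axis z_5 = (0.9659,-0.2588,0.0000); lever o_n−o_5 = (2.1149,0.1654,-0.7071)
cross product → J_v[:, 5] = (0.1830,0.6830,0.7071)
J_ω[:, 5] = z_5
entry J[1][5] = 0.6830

0.683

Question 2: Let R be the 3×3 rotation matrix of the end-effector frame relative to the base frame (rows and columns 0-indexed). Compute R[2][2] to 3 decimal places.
End-effector z-axis (col 2 of R) = (-0.1830,-0.6830,-0.7071)
R[2][2] = -0.7071

-0.707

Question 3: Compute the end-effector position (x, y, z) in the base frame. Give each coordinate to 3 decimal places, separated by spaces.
-2.707 6.759 6.293

after link 1: o_1 = (0.0000, 0.0000, 2.0000)
after link 2: o_2 = (-2.5981, -1.5000, 5.0000)
after link 3: o_3 = (-3.0981, -0.6340, 5.0000)
after link 4: o_4 = (-5.5981, 3.6962, 6.0000)
after link 5: o_5 = (-4.8216, 6.5939, 7.0000)
after link 6: o_6 = (-2.7068, 6.7593, 6.2929)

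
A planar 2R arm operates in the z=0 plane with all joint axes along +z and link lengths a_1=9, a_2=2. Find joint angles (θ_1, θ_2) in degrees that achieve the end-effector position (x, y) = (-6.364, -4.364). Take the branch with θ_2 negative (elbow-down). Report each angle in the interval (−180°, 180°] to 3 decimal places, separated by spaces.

cos θ_2 = (59.5450−9²−2²)/(2·9·2) = -0.7071; θ_2 = -134.9981° (elbow-down)
β = atan2(-4.3640,-6.3640) = -145.5603°; ψ = atan2(-1.4143,7.5858) = -10.5607°
θ_1 = β − ψ = -134.9996°

-135.000 -134.998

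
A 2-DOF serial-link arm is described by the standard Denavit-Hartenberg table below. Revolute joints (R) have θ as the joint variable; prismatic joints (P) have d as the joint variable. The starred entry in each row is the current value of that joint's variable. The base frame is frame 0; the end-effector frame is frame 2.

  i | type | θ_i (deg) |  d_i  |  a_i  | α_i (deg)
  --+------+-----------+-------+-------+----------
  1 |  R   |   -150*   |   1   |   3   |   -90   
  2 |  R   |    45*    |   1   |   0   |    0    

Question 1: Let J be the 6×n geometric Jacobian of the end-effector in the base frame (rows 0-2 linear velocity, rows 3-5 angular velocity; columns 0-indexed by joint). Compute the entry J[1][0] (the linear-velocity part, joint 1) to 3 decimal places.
axis z_0 = ẑ; lever o_n−o_0 = (-2.0981,-2.3660,1.0000)
cross product → J_v[:, 0] = (2.3660,-2.0981,0.0000)
J_ω[:, 0] = z_0
entry J[1][0] = -2.0981

-2.098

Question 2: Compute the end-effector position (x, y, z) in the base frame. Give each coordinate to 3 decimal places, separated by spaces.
after link 1: o_1 = (-2.5981, -1.5000, 1.0000)
after link 2: o_2 = (-2.0981, -2.3660, 1.0000)

-2.098 -2.366 1.000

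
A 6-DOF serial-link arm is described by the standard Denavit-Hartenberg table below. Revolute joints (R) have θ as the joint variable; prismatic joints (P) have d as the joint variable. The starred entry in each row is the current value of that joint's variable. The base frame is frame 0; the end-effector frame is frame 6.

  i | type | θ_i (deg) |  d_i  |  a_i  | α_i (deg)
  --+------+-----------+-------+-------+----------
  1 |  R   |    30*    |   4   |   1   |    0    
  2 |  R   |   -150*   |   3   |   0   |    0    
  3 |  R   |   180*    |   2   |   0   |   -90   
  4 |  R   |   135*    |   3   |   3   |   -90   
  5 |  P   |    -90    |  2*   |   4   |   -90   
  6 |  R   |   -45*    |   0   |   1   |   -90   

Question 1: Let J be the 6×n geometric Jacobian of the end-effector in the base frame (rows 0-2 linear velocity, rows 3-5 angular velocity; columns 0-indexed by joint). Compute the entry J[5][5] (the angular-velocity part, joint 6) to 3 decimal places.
-0.707

axis z_5 = (-0.3536,-0.6124,-0.7071); lever o_n−o_5 = (-0.8624,-0.0795,0.5000)
cross product → J_v[:, 5] = (-0.3624,0.7866,-0.5000)
J_ω[:, 5] = z_5
entry J[5][5] = -0.7071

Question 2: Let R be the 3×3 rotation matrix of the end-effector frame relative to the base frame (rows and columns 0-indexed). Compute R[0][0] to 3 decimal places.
-0.862

End-effector x-axis (col 0 of R) = (-0.8624,-0.0795,0.5000)
R[0][0] = -0.8624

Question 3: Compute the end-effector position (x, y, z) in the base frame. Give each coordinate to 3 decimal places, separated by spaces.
after link 1: o_1 = (0.8660, 0.5000, 4.0000)
after link 2: o_2 = (0.8660, 0.5000, 7.0000)
after link 3: o_3 = (0.8660, 0.5000, 9.0000)
after link 4: o_4 = (-2.7927, 0.1629, 6.8787)
after link 5: o_5 = (-6.9639, 0.9381, 8.2929)
after link 6: o_6 = (-7.8263, 0.8587, 8.7929)

-7.826 0.859 8.793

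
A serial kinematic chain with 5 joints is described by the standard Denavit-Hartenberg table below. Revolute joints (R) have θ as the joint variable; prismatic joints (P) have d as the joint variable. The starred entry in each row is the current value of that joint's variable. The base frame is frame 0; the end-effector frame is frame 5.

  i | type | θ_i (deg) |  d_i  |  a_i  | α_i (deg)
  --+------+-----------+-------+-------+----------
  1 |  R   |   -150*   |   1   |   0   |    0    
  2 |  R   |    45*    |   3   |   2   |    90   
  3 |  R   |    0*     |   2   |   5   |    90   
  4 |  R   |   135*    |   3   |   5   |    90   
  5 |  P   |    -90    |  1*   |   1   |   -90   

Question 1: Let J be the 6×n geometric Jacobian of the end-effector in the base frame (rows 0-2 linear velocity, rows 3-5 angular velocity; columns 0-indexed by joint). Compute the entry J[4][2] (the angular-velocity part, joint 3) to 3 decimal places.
axis z_2 = (-0.9659,0.2588,0.0000); lever o_n−o_2 = (-6.5920,-0.4819,-2.0000)
cross product → J_v[:, 2] = (-0.5176,-1.9319,2.1716)
J_ω[:, 2] = z_2
entry J[4][2] = 0.2588

0.259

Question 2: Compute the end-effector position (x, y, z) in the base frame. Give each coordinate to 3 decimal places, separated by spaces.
-7.110 -2.414 2.000

after link 1: o_1 = (0.0000, 0.0000, 1.0000)
after link 2: o_2 = (-0.5176, -1.9319, 4.0000)
after link 3: o_3 = (-3.7436, -6.2438, 4.0000)
after link 4: o_4 = (-6.2436, -1.9137, 1.0000)
after link 5: o_5 = (-7.1096, -2.4137, 2.0000)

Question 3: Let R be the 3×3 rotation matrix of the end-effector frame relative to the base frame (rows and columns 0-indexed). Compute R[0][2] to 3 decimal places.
-0.500

End-effector z-axis (col 2 of R) = (-0.5000,0.8660,0.0000)
R[0][2] = -0.5000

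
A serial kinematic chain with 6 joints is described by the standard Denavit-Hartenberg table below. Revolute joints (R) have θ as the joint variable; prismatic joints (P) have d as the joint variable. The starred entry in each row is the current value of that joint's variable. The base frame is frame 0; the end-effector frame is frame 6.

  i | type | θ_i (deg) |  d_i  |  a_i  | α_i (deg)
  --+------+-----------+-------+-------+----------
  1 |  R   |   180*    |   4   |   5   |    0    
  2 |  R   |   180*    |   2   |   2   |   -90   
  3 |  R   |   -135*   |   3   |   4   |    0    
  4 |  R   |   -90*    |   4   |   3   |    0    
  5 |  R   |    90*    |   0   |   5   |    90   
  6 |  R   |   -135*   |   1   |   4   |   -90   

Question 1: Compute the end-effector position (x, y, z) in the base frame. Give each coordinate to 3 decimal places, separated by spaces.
after link 1: o_1 = (-5.0000, 0.0000, 4.0000)
after link 2: o_2 = (-3.0000, 0.0000, 6.0000)
after link 3: o_3 = (-5.8284, 3.0000, 8.8284)
after link 4: o_4 = (-7.9497, 7.0000, 6.7071)
after link 5: o_5 = (-11.4853, 7.0000, 10.2426)
after link 6: o_6 = (-10.1924, 4.1716, 7.5355)

-10.192 4.172 7.536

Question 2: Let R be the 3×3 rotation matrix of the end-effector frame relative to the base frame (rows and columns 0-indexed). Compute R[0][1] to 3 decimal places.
0.707

End-effector y-axis (col 1 of R) = (0.7071,-0.0000,0.7071)
R[0][1] = 0.7071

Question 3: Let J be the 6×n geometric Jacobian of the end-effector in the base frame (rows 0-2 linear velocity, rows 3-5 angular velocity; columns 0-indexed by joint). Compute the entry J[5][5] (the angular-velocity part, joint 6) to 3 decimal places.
-0.707

axis z_5 = (-0.7071,0.0000,-0.7071); lever o_n−o_5 = (1.2929,-2.8284,-2.7071)
cross product → J_v[:, 5] = (-2.0000,-2.8284,2.0000)
J_ω[:, 5] = z_5
entry J[5][5] = -0.7071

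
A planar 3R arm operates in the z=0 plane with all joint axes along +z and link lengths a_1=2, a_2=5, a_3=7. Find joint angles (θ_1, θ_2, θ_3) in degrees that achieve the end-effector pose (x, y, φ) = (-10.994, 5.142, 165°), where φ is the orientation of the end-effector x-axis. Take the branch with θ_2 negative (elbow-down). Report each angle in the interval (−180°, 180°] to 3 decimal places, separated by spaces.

wrist centre = target − a_3·(cos φ, sin φ) = (-4.2325, 3.3303)
cos θ_2 = (29.0049−2²−5²)/(2·2·5) = 0.0002; θ_2 = -89.9860° (elbow-down)
β = atan2(3.3303,-4.2325) = 141.8033°; ψ = atan2(-5.0000,2.0012) = -68.1865°
θ_1 = β − ψ = 209.9898°
θ_3 = φ − θ_1 − θ_2 = 44.9962° (wrapped to (-180°,180°])

-150.010 -89.986 44.996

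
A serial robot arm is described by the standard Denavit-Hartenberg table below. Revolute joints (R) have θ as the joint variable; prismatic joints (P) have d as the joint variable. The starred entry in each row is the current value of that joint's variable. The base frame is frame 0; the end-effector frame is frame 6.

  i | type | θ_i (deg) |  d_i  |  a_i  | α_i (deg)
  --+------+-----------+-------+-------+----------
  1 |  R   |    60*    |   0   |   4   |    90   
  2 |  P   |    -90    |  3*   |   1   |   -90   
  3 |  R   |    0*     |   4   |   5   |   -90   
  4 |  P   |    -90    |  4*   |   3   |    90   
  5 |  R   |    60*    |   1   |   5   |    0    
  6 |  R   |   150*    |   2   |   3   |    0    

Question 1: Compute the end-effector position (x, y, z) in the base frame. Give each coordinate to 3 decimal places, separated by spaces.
after link 1: o_1 = (2.0000, 3.4641, 0.0000)
after link 2: o_2 = (4.5981, 1.9641, -1.0000)
after link 3: o_3 = (6.5981, 5.4282, -6.0000)
after link 4: o_4 = (4.6340, 10.0263, -6.0000)
after link 5: o_5 = (2.1340, 14.3564, -5.0000)
after link 6: o_6 = (2.1340, 11.3564, -3.0000)

2.134 11.356 -3.000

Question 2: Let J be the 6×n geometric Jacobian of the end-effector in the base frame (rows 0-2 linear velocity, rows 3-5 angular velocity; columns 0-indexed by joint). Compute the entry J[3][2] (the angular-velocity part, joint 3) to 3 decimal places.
axis z_2 = (0.5000,0.8660,0.0000); lever o_n−o_2 = (-2.4641,9.3923,-2.0000)
cross product → J_v[:, 2] = (-1.7321,1.0000,6.8301)
J_ω[:, 2] = z_2
entry J[3][2] = 0.5000

0.500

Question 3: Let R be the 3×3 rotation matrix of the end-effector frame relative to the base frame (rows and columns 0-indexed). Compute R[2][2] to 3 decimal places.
1.000

End-effector z-axis (col 2 of R) = (-0.0000,0.0000,1.0000)
R[2][2] = 1.0000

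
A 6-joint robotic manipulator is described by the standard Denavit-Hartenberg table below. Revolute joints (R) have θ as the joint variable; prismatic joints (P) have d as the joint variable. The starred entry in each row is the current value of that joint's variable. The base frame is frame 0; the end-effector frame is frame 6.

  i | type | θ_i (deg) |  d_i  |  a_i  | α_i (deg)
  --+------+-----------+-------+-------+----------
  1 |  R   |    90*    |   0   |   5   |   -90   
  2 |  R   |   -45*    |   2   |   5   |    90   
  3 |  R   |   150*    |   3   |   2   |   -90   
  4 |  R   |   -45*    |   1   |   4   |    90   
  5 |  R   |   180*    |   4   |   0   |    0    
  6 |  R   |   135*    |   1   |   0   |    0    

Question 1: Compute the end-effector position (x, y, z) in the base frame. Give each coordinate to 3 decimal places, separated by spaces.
-1.780 0.769 9.012

after link 1: o_1 = (0.0000, 5.0000, 0.0000)
after link 2: o_2 = (-2.0000, 8.5355, 3.5355)
after link 3: o_3 = (-3.0000, 5.1895, 4.4321)
after link 4: o_4 = (-3.5482, 1.1039, 4.3465)
after link 5: o_5 = (-2.1340, 0.8359, 8.0786)
after link 6: o_6 = (-1.7804, 0.7689, 9.0116)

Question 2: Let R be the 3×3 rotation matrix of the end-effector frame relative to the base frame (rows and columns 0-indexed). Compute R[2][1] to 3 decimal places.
-0.203

End-effector y-axis (col 1 of R) = (0.3624,-0.9097,-0.2026)
R[2][1] = -0.2026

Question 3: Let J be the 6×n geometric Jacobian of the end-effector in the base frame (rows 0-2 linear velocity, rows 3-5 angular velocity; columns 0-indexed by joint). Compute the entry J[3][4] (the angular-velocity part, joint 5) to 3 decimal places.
0.354

axis z_4 = (0.3536,-0.0670,0.9330); lever o_n−o_4 = (1.7678,-0.3349,4.6651)
cross product → J_v[:, 4] = (0.0000,0.0000,0.0000)
J_ω[:, 4] = z_4
entry J[3][4] = 0.3536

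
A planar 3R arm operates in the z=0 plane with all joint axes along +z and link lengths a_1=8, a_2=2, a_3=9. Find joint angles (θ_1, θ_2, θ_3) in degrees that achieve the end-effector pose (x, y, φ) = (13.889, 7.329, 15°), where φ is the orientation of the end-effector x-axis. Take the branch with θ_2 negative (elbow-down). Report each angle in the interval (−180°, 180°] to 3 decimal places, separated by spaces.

57.795 -120.018 77.223

wrist centre = target − a_3·(cos φ, sin φ) = (5.1957, 4.9996)
cos θ_2 = (51.9912−8²−2²)/(2·8·2) = -0.5003; θ_2 = -120.0181° (elbow-down)
β = atan2(4.9996,5.1957) = 43.8984°; ψ = atan2(-1.7317,6.9995) = -13.8965°
θ_1 = β − ψ = 57.7949°
θ_3 = φ − θ_1 − θ_2 = 77.2232° (wrapped to (-180°,180°])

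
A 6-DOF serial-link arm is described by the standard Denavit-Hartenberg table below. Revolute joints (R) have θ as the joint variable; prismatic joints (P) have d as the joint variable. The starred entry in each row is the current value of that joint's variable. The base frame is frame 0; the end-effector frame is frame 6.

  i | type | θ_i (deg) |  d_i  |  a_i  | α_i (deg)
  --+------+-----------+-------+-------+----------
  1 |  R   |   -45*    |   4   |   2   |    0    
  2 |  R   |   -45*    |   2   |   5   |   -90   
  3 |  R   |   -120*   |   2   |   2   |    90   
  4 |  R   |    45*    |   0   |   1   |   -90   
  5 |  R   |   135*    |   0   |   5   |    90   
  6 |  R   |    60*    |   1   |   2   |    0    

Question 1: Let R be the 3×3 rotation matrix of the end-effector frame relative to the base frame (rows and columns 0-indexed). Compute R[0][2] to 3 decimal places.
End-effector z-axis (col 2 of R) = (0.5000,-0.3624,0.7866)
R[0][2] = 0.5000

0.500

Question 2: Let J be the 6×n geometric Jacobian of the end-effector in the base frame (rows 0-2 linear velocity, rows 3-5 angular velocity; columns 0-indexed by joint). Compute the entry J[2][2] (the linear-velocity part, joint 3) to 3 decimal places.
axis z_2 = (1.0000,0.0000,0.0000); lever o_n−o_2 = (1.4319,-4.7954,1.5936)
cross product → J_v[:, 2] = (0.0000,-1.5936,-4.7954)
J_ω[:, 2] = z_2
entry J[2][2] = -4.7954

-4.795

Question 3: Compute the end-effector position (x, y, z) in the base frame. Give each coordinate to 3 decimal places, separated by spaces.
after link 1: o_1 = (1.4142, -1.4142, 4.0000)
after link 2: o_2 = (1.4142, -6.4142, 6.0000)
after link 3: o_3 = (3.4142, -5.4142, 7.7321)
after link 4: o_4 = (4.1213, -5.0607, 8.3444)
after link 5: o_5 = (1.6213, -9.3725, 7.9471)
after link 6: o_6 = (2.8461, -11.2096, 7.5936)

2.846 -11.210 7.594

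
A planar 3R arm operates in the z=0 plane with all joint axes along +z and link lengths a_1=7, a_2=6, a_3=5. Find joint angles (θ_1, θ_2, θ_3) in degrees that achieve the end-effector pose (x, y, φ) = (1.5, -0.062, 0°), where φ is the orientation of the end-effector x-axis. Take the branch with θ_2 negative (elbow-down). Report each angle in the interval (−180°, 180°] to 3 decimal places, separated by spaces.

wrist centre = target − a_3·(cos φ, sin φ) = (-3.5000, -0.0620)
cos θ_2 = (12.2538−7²−6²)/(2·7·6) = -0.8660; θ_2 = -150.0000° (elbow-down)
β = atan2(-0.0620,-3.5000) = -178.9852°; ψ = atan2(-3.0000,1.8038) = -58.9822°
θ_1 = β − ψ = -120.0029°
θ_3 = φ − θ_1 − θ_2 = -89.9971° (wrapped to (-180°,180°])

-120.003 -150.000 -89.997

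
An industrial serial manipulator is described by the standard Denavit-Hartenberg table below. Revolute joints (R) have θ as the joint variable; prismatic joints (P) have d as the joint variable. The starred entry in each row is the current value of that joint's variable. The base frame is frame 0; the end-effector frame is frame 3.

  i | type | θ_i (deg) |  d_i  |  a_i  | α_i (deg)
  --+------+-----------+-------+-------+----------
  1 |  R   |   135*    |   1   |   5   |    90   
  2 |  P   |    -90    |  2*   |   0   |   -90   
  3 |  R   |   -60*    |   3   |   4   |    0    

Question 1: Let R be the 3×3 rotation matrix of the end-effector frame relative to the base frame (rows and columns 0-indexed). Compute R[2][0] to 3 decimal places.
End-effector x-axis (col 0 of R) = (0.6124,0.6124,-0.5000)
R[2][0] = -0.5000

-0.500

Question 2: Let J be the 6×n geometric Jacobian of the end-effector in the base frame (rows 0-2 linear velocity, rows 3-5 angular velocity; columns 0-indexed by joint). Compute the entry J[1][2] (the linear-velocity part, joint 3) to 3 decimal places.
axis z_2 = (-0.7071,0.7071,0.0000); lever o_n−o_2 = (0.3282,4.5708,-2.0000)
cross product → J_v[:, 2] = (-1.4142,-1.4142,-3.4641)
J_ω[:, 2] = z_2
entry J[1][2] = -1.4142

-1.414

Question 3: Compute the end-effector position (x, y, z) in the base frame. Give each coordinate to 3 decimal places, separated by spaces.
after link 1: o_1 = (-3.5355, 3.5355, 1.0000)
after link 2: o_2 = (-2.1213, 4.9497, 1.0000)
after link 3: o_3 = (-1.7932, 9.5206, -1.0000)

-1.793 9.521 -1.000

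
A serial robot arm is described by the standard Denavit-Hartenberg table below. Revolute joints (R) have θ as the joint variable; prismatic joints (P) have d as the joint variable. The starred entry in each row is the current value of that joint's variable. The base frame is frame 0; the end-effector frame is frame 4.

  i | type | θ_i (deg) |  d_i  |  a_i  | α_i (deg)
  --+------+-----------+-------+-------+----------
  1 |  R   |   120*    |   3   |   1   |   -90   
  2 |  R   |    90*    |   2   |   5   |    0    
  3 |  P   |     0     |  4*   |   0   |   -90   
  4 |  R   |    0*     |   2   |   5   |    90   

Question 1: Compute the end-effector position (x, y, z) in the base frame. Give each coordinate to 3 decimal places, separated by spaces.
-4.696 -3.866 -7.000

after link 1: o_1 = (-0.5000, 0.8660, 3.0000)
after link 2: o_2 = (-2.2321, -0.1340, -2.0000)
after link 3: o_3 = (-5.6962, -2.1340, -2.0000)
after link 4: o_4 = (-4.6962, -3.8660, -7.0000)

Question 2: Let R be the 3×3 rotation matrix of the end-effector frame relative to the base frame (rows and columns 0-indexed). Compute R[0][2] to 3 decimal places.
End-effector z-axis (col 2 of R) = (-0.8660,-0.5000,0.0000)
R[0][2] = -0.8660

-0.866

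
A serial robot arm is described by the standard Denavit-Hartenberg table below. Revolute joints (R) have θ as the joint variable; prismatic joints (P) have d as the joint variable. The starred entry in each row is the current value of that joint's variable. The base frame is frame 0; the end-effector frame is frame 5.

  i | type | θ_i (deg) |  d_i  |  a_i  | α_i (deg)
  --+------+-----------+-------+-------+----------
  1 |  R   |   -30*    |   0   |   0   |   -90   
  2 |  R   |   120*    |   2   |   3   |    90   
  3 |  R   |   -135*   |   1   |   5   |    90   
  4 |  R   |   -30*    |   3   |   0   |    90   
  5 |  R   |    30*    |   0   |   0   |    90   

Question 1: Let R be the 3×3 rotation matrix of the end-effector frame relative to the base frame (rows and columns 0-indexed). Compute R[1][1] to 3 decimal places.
End-effector y-axis (col 1 of R) = (-0.6258,0.7696,0.1268)
R[1][1] = 0.7696

0.770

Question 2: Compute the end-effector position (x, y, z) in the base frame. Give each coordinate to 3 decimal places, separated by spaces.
after link 1: o_1 = (0.0000, 0.0000, 0.0000)
after link 2: o_2 = (-0.2990, 2.4821, -2.5981)
after link 3: o_3 = (0.2141, -1.8967, -0.0362)
after link 4: o_4 = (2.1933, -0.5899, 1.8009)
after link 5: o_5 = (2.1933, -0.5899, 1.8009)

2.193 -0.590 1.801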